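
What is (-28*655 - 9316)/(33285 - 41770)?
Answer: 27656/8485 ≈ 3.2594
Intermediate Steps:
(-28*655 - 9316)/(33285 - 41770) = (-18340 - 9316)/(-8485) = -27656*(-1/8485) = 27656/8485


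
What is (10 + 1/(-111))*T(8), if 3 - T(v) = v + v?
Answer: -14417/111 ≈ -129.88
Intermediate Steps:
T(v) = 3 - 2*v (T(v) = 3 - (v + v) = 3 - 2*v)
(10 + 1/(-111))*T(8) = (10 + 1/(-111))*(3 - 2*8) = (10 - 1/111)*(3 - 16) = (1109/111)*(-13) = -14417/111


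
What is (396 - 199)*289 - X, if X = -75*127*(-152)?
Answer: -1390867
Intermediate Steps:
X = 1447800 (X = -9525*(-152) = 1447800)
(396 - 199)*289 - X = (396 - 199)*289 - 1*1447800 = 197*289 - 1447800 = 56933 - 1447800 = -1390867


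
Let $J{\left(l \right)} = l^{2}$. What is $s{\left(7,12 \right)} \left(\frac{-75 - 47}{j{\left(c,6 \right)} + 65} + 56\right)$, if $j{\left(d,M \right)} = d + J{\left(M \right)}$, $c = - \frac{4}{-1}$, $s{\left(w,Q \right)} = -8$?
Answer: $- \frac{46064}{105} \approx -438.7$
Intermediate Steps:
$c = 4$ ($c = \left(-4\right) \left(-1\right) = 4$)
$j{\left(d,M \right)} = d + M^{2}$
$s{\left(7,12 \right)} \left(\frac{-75 - 47}{j{\left(c,6 \right)} + 65} + 56\right) = - 8 \left(\frac{-75 - 47}{\left(4 + 6^{2}\right) + 65} + 56\right) = - 8 \left(- \frac{122}{\left(4 + 36\right) + 65} + 56\right) = - 8 \left(- \frac{122}{40 + 65} + 56\right) = - 8 \left(- \frac{122}{105} + 56\right) = \left(-8\right) \frac{5758}{105} = - \frac{46064}{105}$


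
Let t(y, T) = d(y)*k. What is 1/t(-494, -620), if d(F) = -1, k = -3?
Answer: 1/3 ≈ 0.33333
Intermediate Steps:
t(y, T) = 3 (t(y, T) = -1*(-3) = 3)
1/t(-494, -620) = 1/3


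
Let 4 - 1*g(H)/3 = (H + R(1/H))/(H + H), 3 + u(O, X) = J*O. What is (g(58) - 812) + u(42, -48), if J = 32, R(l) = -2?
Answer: 15647/29 ≈ 539.55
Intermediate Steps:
u(O, X) = -3 + 32*O
g(H) = 12 - 3*(-2 + H)/(2*H) (g(H) = 12 - 3*(H - 2)/(H + H) = 12 - 3*(-2 + H)/(2*H))
(g(58) - 812) + u(42, -48) = ((21/2 + 3/58) - 812) + (-3 + 32*42) = ((21/2 + 3*(1/58)) - 812) + (-3 + 1344) = ((21/2 + 3/58) - 812) + 1341 = (306/29 - 812) + 1341 = -23242/29 + 1341 = 15647/29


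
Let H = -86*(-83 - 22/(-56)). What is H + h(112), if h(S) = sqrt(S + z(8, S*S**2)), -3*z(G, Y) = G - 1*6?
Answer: 99459/14 + sqrt(1002)/3 ≈ 7114.8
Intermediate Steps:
z(G, Y) = 2 - G/3 (z(G, Y) = -(G - 1*6)/3 = -(G - 6)/3 = -(-6 + G)/3 = 2 - G/3)
H = 99459/14 (H = -86*(-83 - 22*(-1/56)) = -86*(-83 + 11/28) = -86*(-2313/28) = 99459/14 ≈ 7104.2)
h(S) = sqrt(-2/3 + S) (h(S) = sqrt(S + (2 - 1/3*8)) = sqrt(S + (2 - 8/3)) = sqrt(S - 2/3) = sqrt(-2/3 + S))
H + h(112) = 99459/14 + sqrt(-6 + 9*112)/3 = 99459/14 + sqrt(-6 + 1008)/3 = 99459/14 + sqrt(1002)/3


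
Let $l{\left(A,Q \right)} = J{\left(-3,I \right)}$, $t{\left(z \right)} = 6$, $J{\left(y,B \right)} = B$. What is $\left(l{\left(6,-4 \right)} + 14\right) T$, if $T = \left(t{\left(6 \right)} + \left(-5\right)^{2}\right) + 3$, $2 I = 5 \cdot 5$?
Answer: $901$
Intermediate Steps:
$I = \frac{25}{2}$ ($I = \frac{5 \cdot 5}{2} = \frac{1}{2} \cdot 25 = \frac{25}{2} \approx 12.5$)
$l{\left(A,Q \right)} = \frac{25}{2}$
$T = 34$ ($T = \left(6 + \left(-5\right)^{2}\right) + 3 = \left(6 + 25\right) + 3 = 31 + 3 = 34$)
$\left(l{\left(6,-4 \right)} + 14\right) T = \left(\frac{25}{2} + 14\right) 34 = \frac{53}{2} \cdot 34 = 901$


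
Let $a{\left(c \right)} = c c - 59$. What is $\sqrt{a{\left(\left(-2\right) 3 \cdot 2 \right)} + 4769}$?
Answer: $\sqrt{4854} \approx 69.671$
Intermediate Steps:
$a{\left(c \right)} = -59 + c^{2}$ ($a{\left(c \right)} = c^{2} - 59 = -59 + c^{2}$)
$\sqrt{a{\left(\left(-2\right) 3 \cdot 2 \right)} + 4769} = \sqrt{\left(-59 + \left(\left(-2\right) 3 \cdot 2\right)^{2}\right) + 4769} = \sqrt{\left(-59 + \left(\left(-6\right) 2\right)^{2}\right) + 4769} = \sqrt{\left(-59 + \left(-12\right)^{2}\right) + 4769} = \sqrt{\left(-59 + 144\right) + 4769} = \sqrt{85 + 4769} = \sqrt{4854}$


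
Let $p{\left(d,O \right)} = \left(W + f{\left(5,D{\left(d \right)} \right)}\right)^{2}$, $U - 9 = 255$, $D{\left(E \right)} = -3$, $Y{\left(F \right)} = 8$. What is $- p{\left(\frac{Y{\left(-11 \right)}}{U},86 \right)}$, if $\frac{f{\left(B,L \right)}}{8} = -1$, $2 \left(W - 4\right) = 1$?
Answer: $- \frac{49}{4} \approx -12.25$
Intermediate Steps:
$W = \frac{9}{2}$ ($W = 4 + \frac{1}{2} \cdot 1 = 4 + \frac{1}{2} = \frac{9}{2} \approx 4.5$)
$f{\left(B,L \right)} = -8$ ($f{\left(B,L \right)} = 8 \left(-1\right) = -8$)
$U = 264$ ($U = 9 + 255 = 264$)
$p{\left(d,O \right)} = \frac{49}{4}$ ($p{\left(d,O \right)} = \left(\frac{9}{2} - 8\right)^{2} = \left(- \frac{7}{2}\right)^{2} = \frac{49}{4}$)
$- p{\left(\frac{Y{\left(-11 \right)}}{U},86 \right)} = \left(-1\right) \frac{49}{4} = - \frac{49}{4}$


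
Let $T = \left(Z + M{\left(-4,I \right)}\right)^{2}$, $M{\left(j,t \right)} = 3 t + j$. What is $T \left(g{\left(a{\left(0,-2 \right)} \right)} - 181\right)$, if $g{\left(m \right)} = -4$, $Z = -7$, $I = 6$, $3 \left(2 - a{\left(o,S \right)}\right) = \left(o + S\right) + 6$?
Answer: $-9065$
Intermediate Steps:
$a{\left(o,S \right)} = - \frac{S}{3} - \frac{o}{3}$ ($a{\left(o,S \right)} = 2 - \frac{\left(o + S\right) + 6}{3} = 2 - \frac{\left(S + o\right) + 6}{3} = 2 - \frac{6 + S + o}{3} = 2 - \left(2 + \frac{S}{3} + \frac{o}{3}\right) = - \frac{S}{3} - \frac{o}{3}$)
$M{\left(j,t \right)} = j + 3 t$
$T = 49$ ($T = \left(-7 + \left(-4 + 3 \cdot 6\right)\right)^{2} = \left(-7 + \left(-4 + 18\right)\right)^{2} = \left(-7 + 14\right)^{2} = 7^{2} = 49$)
$T \left(g{\left(a{\left(0,-2 \right)} \right)} - 181\right) = 49 \left(-4 - 181\right) = 49 \left(-185\right) = -9065$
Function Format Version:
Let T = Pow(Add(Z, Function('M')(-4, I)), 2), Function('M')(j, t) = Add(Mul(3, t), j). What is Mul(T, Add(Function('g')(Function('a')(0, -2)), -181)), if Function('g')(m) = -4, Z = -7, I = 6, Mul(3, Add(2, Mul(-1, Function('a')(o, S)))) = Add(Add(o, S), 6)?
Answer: -9065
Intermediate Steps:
Function('a')(o, S) = Add(Mul(Rational(-1, 3), S), Mul(Rational(-1, 3), o)) (Function('a')(o, S) = Add(2, Mul(Rational(-1, 3), Add(Add(o, S), 6))) = Add(2, Mul(Rational(-1, 3), Add(Add(S, o), 6))) = Add(2, Mul(Rational(-1, 3), Add(6, S, o))) = Add(2, Add(-2, Mul(Rational(-1, 3), S), Mul(Rational(-1, 3), o))) = Add(Mul(Rational(-1, 3), S), Mul(Rational(-1, 3), o)))
Function('M')(j, t) = Add(j, Mul(3, t))
T = 49 (T = Pow(Add(-7, Add(-4, Mul(3, 6))), 2) = Pow(Add(-7, Add(-4, 18)), 2) = Pow(Add(-7, 14), 2) = Pow(7, 2) = 49)
Mul(T, Add(Function('g')(Function('a')(0, -2)), -181)) = Mul(49, Add(-4, -181)) = Mul(49, -185) = -9065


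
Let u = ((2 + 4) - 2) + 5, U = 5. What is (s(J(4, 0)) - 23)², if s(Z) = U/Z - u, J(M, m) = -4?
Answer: 17689/16 ≈ 1105.6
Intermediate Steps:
u = 9 (u = (6 - 2) + 5 = 4 + 5 = 9)
s(Z) = -9 + 5/Z (s(Z) = 5/Z - 1*9 = 5/Z - 9 = -9 + 5/Z)
(s(J(4, 0)) - 23)² = ((-9 + 5/(-4)) - 23)² = ((-9 + 5*(-¼)) - 23)² = ((-9 - 5/4) - 23)² = (-41/4 - 23)² = (-133/4)² = 17689/16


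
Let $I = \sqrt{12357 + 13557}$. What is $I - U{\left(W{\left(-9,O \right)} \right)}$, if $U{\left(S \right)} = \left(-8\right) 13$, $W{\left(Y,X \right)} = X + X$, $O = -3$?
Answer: $104 + \sqrt{25914} \approx 264.98$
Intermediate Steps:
$W{\left(Y,X \right)} = 2 X$
$I = \sqrt{25914} \approx 160.98$
$U{\left(S \right)} = -104$
$I - U{\left(W{\left(-9,O \right)} \right)} = \sqrt{25914} - -104 = \sqrt{25914} + 104 = 104 + \sqrt{25914}$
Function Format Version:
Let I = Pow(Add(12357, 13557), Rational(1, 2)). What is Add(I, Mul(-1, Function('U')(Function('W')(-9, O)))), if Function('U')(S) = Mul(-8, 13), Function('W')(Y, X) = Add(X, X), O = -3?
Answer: Add(104, Pow(25914, Rational(1, 2))) ≈ 264.98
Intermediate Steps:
Function('W')(Y, X) = Mul(2, X)
I = Pow(25914, Rational(1, 2)) ≈ 160.98
Function('U')(S) = -104
Add(I, Mul(-1, Function('U')(Function('W')(-9, O)))) = Add(Pow(25914, Rational(1, 2)), Mul(-1, -104)) = Add(Pow(25914, Rational(1, 2)), 104) = Add(104, Pow(25914, Rational(1, 2)))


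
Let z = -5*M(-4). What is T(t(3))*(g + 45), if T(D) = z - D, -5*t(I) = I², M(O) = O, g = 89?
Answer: 14606/5 ≈ 2921.2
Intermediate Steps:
z = 20 (z = -5*(-4) = 20)
t(I) = -I²/5
T(D) = 20 - D
T(t(3))*(g + 45) = (20 - (-1)*3²/5)*(89 + 45) = (20 - (-1)*9/5)*134 = (20 - 1*(-9/5))*134 = (20 + 9/5)*134 = (109/5)*134 = 14606/5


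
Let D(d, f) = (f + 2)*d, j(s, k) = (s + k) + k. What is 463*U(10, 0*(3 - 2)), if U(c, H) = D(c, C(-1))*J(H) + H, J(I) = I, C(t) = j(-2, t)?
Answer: 0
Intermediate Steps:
j(s, k) = s + 2*k (j(s, k) = (k + s) + k = s + 2*k)
C(t) = -2 + 2*t
D(d, f) = d*(2 + f) (D(d, f) = (2 + f)*d = d*(2 + f))
U(c, H) = H - 2*H*c (U(c, H) = (c*(2 + (-2 + 2*(-1))))*H + H = (c*(2 + (-2 - 2)))*H + H = (c*(2 - 4))*H + H = (c*(-2))*H + H = (-2*c)*H + H = -2*H*c + H = H - 2*H*c)
463*U(10, 0*(3 - 2)) = 463*((0*(3 - 2))*(1 - 2*10)) = 463*((0*1)*(1 - 20)) = 463*(0*(-19)) = 463*0 = 0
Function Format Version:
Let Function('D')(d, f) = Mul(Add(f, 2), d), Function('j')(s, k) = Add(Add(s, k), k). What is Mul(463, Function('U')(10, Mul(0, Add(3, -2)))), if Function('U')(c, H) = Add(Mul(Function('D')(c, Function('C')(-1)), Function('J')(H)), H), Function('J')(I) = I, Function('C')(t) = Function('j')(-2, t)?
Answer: 0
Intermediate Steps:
Function('j')(s, k) = Add(s, Mul(2, k)) (Function('j')(s, k) = Add(Add(k, s), k) = Add(s, Mul(2, k)))
Function('C')(t) = Add(-2, Mul(2, t))
Function('D')(d, f) = Mul(d, Add(2, f)) (Function('D')(d, f) = Mul(Add(2, f), d) = Mul(d, Add(2, f)))
Function('U')(c, H) = Add(H, Mul(-2, H, c)) (Function('U')(c, H) = Add(Mul(Mul(c, Add(2, Add(-2, Mul(2, -1)))), H), H) = Add(Mul(Mul(c, Add(2, Add(-2, -2))), H), H) = Add(Mul(Mul(c, Add(2, -4)), H), H) = Add(Mul(Mul(c, -2), H), H) = Add(Mul(Mul(-2, c), H), H) = Add(Mul(-2, H, c), H) = Add(H, Mul(-2, H, c)))
Mul(463, Function('U')(10, Mul(0, Add(3, -2)))) = Mul(463, Mul(Mul(0, Add(3, -2)), Add(1, Mul(-2, 10)))) = Mul(463, Mul(Mul(0, 1), Add(1, -20))) = Mul(463, Mul(0, -19)) = Mul(463, 0) = 0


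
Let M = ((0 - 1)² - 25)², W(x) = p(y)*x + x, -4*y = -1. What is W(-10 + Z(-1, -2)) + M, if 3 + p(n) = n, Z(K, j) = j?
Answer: 597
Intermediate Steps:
y = ¼ (y = -¼*(-1) = ¼ ≈ 0.25000)
p(n) = -3 + n
W(x) = -7*x/4 (W(x) = (-3 + ¼)*x + x = -11*x/4 + x = -7*x/4)
M = 576 (M = ((-1)² - 25)² = (1 - 25)² = (-24)² = 576)
W(-10 + Z(-1, -2)) + M = -7*(-10 - 2)/4 + 576 = -7/4*(-12) + 576 = 21 + 576 = 597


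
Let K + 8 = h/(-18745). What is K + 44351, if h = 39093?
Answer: 831170442/18745 ≈ 44341.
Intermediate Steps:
K = -189053/18745 (K = -8 + 39093/(-18745) = -8 + 39093*(-1/18745) = -8 - 39093/18745 = -189053/18745 ≈ -10.086)
K + 44351 = -189053/18745 + 44351 = 831170442/18745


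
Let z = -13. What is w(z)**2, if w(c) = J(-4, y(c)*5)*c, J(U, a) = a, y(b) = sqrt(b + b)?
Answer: -109850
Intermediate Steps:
y(b) = sqrt(2)*sqrt(b) (y(b) = sqrt(2*b) = sqrt(2)*sqrt(b))
w(c) = 5*sqrt(2)*c**(3/2) (w(c) = ((sqrt(2)*sqrt(c))*5)*c = (5*sqrt(2)*sqrt(c))*c = 5*sqrt(2)*c**(3/2))
w(z)**2 = (5*sqrt(2)*(-13)**(3/2))**2 = (5*sqrt(2)*(-13*I*sqrt(13)))**2 = (-65*I*sqrt(26))**2 = -109850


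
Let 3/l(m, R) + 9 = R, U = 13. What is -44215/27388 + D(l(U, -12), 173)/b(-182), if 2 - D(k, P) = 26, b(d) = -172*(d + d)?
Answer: -173054377/107169244 ≈ -1.6148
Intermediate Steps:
l(m, R) = 3/(-9 + R)
b(d) = -344*d
D(k, P) = -24 (D(k, P) = 2 - 1*26 = 2 - 26 = -24)
-44215/27388 + D(l(U, -12), 173)/b(-182) = -44215/27388 - 24/((-344*(-182))) = -44215*1/27388 - 24/62608 = -44215/27388 - 24*1/62608 = -44215/27388 - 3/7826 = -173054377/107169244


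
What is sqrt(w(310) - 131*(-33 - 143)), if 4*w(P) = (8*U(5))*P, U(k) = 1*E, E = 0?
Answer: 4*sqrt(1441) ≈ 151.84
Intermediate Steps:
U(k) = 0 (U(k) = 1*0 = 0)
w(P) = 0 (w(P) = ((8*0)*P)/4 = (0*P)/4 = (1/4)*0 = 0)
sqrt(w(310) - 131*(-33 - 143)) = sqrt(0 - 131*(-33 - 143)) = sqrt(0 - 131*(-176)) = sqrt(0 + 23056) = sqrt(23056) = 4*sqrt(1441)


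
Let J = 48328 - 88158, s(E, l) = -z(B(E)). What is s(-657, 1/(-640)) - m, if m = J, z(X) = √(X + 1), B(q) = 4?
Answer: 39830 - √5 ≈ 39828.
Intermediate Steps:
z(X) = √(1 + X)
s(E, l) = -√5 (s(E, l) = -√(1 + 4) = -√5)
J = -39830
m = -39830
s(-657, 1/(-640)) - m = -√5 - 1*(-39830) = -√5 + 39830 = 39830 - √5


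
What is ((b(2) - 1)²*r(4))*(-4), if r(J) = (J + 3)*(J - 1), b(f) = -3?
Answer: -1344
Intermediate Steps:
r(J) = (-1 + J)*(3 + J) (r(J) = (3 + J)*(-1 + J) = (-1 + J)*(3 + J))
((b(2) - 1)²*r(4))*(-4) = ((-3 - 1)²*(-3 + 4² + 2*4))*(-4) = ((-4)²*(-3 + 16 + 8))*(-4) = (16*21)*(-4) = 336*(-4) = -1344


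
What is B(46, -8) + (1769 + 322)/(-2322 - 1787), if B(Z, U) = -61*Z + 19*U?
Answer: -12156513/4109 ≈ -2958.5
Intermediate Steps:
B(46, -8) + (1769 + 322)/(-2322 - 1787) = (-61*46 + 19*(-8)) + (1769 + 322)/(-2322 - 1787) = (-2806 - 152) + 2091/(-4109) = -2958 + 2091*(-1/4109) = -2958 - 2091/4109 = -12156513/4109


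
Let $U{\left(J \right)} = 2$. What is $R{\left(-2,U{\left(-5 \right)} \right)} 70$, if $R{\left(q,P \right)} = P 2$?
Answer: $280$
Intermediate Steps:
$R{\left(q,P \right)} = 2 P$
$R{\left(-2,U{\left(-5 \right)} \right)} 70 = 2 \cdot 2 \cdot 70 = 4 \cdot 70 = 280$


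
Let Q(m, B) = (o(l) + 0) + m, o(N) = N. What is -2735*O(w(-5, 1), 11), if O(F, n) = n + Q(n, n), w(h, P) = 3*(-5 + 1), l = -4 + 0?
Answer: -49230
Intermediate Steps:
l = -4
w(h, P) = -12 (w(h, P) = 3*(-4) = -12)
Q(m, B) = -4 + m (Q(m, B) = (-4 + 0) + m = -4 + m)
O(F, n) = -4 + 2*n (O(F, n) = n + (-4 + n) = -4 + 2*n)
-2735*O(w(-5, 1), 11) = -2735*(-4 + 2*11) = -2735*(-4 + 22) = -2735*18 = -49230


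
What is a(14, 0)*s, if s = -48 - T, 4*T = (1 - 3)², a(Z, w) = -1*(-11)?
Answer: -539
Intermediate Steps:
a(Z, w) = 11
T = 1 (T = (1 - 3)²/4 = (¼)*(-2)² = (¼)*4 = 1)
s = -49 (s = -48 - 1*1 = -48 - 1 = -49)
a(14, 0)*s = 11*(-49) = -539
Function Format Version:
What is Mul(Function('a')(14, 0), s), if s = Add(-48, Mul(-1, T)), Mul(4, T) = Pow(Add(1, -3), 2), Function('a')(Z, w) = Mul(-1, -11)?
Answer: -539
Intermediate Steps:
Function('a')(Z, w) = 11
T = 1 (T = Mul(Rational(1, 4), Pow(Add(1, -3), 2)) = Mul(Rational(1, 4), Pow(-2, 2)) = Mul(Rational(1, 4), 4) = 1)
s = -49 (s = Add(-48, Mul(-1, 1)) = Add(-48, -1) = -49)
Mul(Function('a')(14, 0), s) = Mul(11, -49) = -539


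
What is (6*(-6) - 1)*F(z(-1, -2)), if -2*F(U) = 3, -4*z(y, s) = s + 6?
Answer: 111/2 ≈ 55.500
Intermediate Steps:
z(y, s) = -3/2 - s/4 (z(y, s) = -(s + 6)/4 = -(6 + s)/4 = -3/2 - s/4)
F(U) = -3/2 (F(U) = -1/2*3 = -3/2)
(6*(-6) - 1)*F(z(-1, -2)) = (6*(-6) - 1)*(-3/2) = (-36 - 1)*(-3/2) = -37*(-3/2) = 111/2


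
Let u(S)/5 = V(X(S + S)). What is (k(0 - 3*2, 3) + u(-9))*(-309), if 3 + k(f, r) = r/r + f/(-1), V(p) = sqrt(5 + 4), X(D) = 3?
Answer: -5871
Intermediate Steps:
V(p) = 3 (V(p) = sqrt(9) = 3)
u(S) = 15 (u(S) = 5*3 = 15)
k(f, r) = -2 - f (k(f, r) = -3 + (r/r + f/(-1)) = -3 + (1 + f*(-1)) = -3 + (1 - f) = -2 - f)
(k(0 - 3*2, 3) + u(-9))*(-309) = ((-2 - (0 - 3*2)) + 15)*(-309) = ((-2 - (0 - 6)) + 15)*(-309) = ((-2 - 1*(-6)) + 15)*(-309) = ((-2 + 6) + 15)*(-309) = (4 + 15)*(-309) = 19*(-309) = -5871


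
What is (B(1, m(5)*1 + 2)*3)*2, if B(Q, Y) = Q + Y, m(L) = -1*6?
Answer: -18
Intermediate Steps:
m(L) = -6
(B(1, m(5)*1 + 2)*3)*2 = ((1 + (-6*1 + 2))*3)*2 = ((1 + (-6 + 2))*3)*2 = ((1 - 4)*3)*2 = -3*3*2 = -9*2 = -18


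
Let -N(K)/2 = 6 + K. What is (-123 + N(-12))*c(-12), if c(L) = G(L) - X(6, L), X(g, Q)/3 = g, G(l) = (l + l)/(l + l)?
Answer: 1887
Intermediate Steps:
G(l) = 1 (G(l) = (2*l)/((2*l)) = (2*l)*(1/(2*l)) = 1)
X(g, Q) = 3*g
N(K) = -12 - 2*K (N(K) = -2*(6 + K) = -12 - 2*K)
c(L) = -17 (c(L) = 1 - 3*6 = 1 - 1*18 = 1 - 18 = -17)
(-123 + N(-12))*c(-12) = (-123 + (-12 - 2*(-12)))*(-17) = (-123 + (-12 + 24))*(-17) = (-123 + 12)*(-17) = -111*(-17) = 1887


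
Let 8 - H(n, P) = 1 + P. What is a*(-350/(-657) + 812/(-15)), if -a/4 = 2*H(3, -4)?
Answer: 15494864/3285 ≈ 4716.9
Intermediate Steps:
H(n, P) = 7 - P (H(n, P) = 8 - (1 + P) = 8 + (-1 - P) = 7 - P)
a = -88 (a = -8*(7 - 1*(-4)) = -8*(7 + 4) = -8*11 = -4*22 = -88)
a*(-350/(-657) + 812/(-15)) = -88*(-350/(-657) + 812/(-15)) = -88*(-350*(-1/657) + 812*(-1/15)) = -88*(350/657 - 812/15) = -88*(-176078/3285) = 15494864/3285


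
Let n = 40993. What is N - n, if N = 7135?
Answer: -33858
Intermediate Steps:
N - n = 7135 - 1*40993 = 7135 - 40993 = -33858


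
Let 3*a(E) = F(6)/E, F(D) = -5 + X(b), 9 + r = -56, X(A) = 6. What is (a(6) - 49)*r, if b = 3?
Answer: 57265/18 ≈ 3181.4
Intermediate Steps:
r = -65 (r = -9 - 56 = -65)
F(D) = 1 (F(D) = -5 + 6 = 1)
a(E) = 1/(3*E) (a(E) = (1/E)/3 = 1/(3*E))
(a(6) - 49)*r = ((⅓)/6 - 49)*(-65) = ((⅓)*(⅙) - 49)*(-65) = (1/18 - 49)*(-65) = -881/18*(-65) = 57265/18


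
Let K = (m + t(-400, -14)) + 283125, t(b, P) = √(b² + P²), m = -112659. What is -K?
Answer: -170466 - 2*√40049 ≈ -1.7087e+5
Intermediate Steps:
t(b, P) = √(P² + b²)
K = 170466 + 2*√40049 (K = (-112659 + √((-14)² + (-400)²)) + 283125 = (-112659 + √(196 + 160000)) + 283125 = (-112659 + √160196) + 283125 = (-112659 + 2*√40049) + 283125 = 170466 + 2*√40049 ≈ 1.7087e+5)
-K = -(170466 + 2*√40049) = -170466 - 2*√40049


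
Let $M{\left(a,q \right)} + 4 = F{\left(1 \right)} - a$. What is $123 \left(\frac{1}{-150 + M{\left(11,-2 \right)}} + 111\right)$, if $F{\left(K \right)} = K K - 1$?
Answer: $\frac{750874}{55} \approx 13652.0$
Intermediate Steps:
$F{\left(K \right)} = -1 + K^{2}$ ($F{\left(K \right)} = K^{2} - 1 = -1 + K^{2}$)
$M{\left(a,q \right)} = -4 - a$ ($M{\left(a,q \right)} = -4 - \left(1 - 1 + a\right) = -4 + \left(\left(-1 + 1\right) - a\right) = -4 + \left(0 - a\right) = -4 - a$)
$123 \left(\frac{1}{-150 + M{\left(11,-2 \right)}} + 111\right) = 123 \left(\frac{1}{-150 - 15} + 111\right) = 123 \left(\frac{1}{-165} + 111\right) = 123 \left(- \frac{1}{165} + 111\right) = 123 \cdot \frac{18314}{165} = \frac{750874}{55}$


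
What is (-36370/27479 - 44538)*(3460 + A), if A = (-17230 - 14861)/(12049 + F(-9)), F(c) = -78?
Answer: -50654083128728968/328951109 ≈ -1.5399e+8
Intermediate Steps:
A = -32091/11971 (A = (-17230 - 14861)/(12049 - 78) = -32091/11971 ≈ -2.6807)
(-36370/27479 - 44538)*(3460 + A) = (-36370/27479 - 44538)*(3460 - 32091/11971) = (-36370*1/27479 - 44538)*(41387569/11971) = (-36370/27479 - 44538)*(41387569/11971) = -1223896072/27479*41387569/11971 = -50654083128728968/328951109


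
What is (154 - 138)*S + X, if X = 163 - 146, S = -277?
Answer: -4415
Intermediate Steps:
X = 17
(154 - 138)*S + X = (154 - 138)*(-277) + 17 = 16*(-277) + 17 = -4432 + 17 = -4415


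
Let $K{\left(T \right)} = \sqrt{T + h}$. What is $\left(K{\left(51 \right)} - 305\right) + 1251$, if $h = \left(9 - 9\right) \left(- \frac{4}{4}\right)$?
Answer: $946 + \sqrt{51} \approx 953.14$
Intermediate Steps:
$h = 0$ ($h = \left(9 - 9\right) \left(\left(-4\right) \frac{1}{4}\right) = 0 \left(-1\right) = 0$)
$K{\left(T \right)} = \sqrt{T}$ ($K{\left(T \right)} = \sqrt{T + 0} = \sqrt{T}$)
$\left(K{\left(51 \right)} - 305\right) + 1251 = \left(\sqrt{51} - 305\right) + 1251 = \left(-305 + \sqrt{51}\right) + 1251 = 946 + \sqrt{51}$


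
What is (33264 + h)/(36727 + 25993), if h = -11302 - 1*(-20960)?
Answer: 21461/31360 ≈ 0.68434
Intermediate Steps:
h = 9658 (h = -11302 + 20960 = 9658)
(33264 + h)/(36727 + 25993) = (33264 + 9658)/(36727 + 25993) = 42922/62720 = 42922*(1/62720) = 21461/31360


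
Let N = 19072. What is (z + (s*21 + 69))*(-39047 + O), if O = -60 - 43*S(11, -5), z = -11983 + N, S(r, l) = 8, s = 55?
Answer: -327956163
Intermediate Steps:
z = 7089 (z = -11983 + 19072 = 7089)
O = -404 (O = -60 - 43*8 = -60 - 344 = -404)
(z + (s*21 + 69))*(-39047 + O) = (7089 + (55*21 + 69))*(-39047 - 404) = (7089 + (1155 + 69))*(-39451) = (7089 + 1224)*(-39451) = 8313*(-39451) = -327956163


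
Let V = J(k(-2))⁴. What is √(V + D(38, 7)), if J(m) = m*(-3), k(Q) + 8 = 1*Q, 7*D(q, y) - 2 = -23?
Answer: √809997 ≈ 900.00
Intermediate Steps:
D(q, y) = -3 (D(q, y) = 2/7 + (⅐)*(-23) = 2/7 - 23/7 = -3)
k(Q) = -8 + Q (k(Q) = -8 + 1*Q = -8 + Q)
J(m) = -3*m
V = 810000 (V = (-3*(-8 - 2))⁴ = (-3*(-10))⁴ = 30⁴ = 810000)
√(V + D(38, 7)) = √(810000 - 3) = √809997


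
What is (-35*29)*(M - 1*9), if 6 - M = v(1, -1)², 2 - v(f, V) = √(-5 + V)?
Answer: 1015 - 4060*I*√6 ≈ 1015.0 - 9944.9*I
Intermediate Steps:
v(f, V) = 2 - √(-5 + V)
M = 6 - (2 - I*√6)² (M = 6 - (2 - √(-5 - 1))² = 6 - (2 - √(-6))² = 6 - (2 - I*√6)² ≈ 8.0 + 9.798*I)
(-35*29)*(M - 1*9) = (-35*29)*((8 + 4*I*√6) - 1*9) = -1015*((8 + 4*I*√6) - 9) = -1015*(-1 + 4*I*√6) = 1015 - 4060*I*√6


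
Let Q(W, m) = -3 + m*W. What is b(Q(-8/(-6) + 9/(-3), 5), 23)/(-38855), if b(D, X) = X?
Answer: -23/38855 ≈ -0.00059194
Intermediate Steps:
Q(W, m) = -3 + W*m
b(Q(-8/(-6) + 9/(-3), 5), 23)/(-38855) = 23/(-38855) = 23*(-1/38855) = -23/38855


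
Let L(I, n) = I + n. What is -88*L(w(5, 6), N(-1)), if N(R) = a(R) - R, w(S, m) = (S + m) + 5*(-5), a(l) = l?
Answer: 1232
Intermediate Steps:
w(S, m) = -25 + S + m (w(S, m) = (S + m) - 25 = -25 + S + m)
N(R) = 0 (N(R) = R - R = 0)
-88*L(w(5, 6), N(-1)) = -88*((-25 + 5 + 6) + 0) = -88*(-14 + 0) = -88*(-14) = 1232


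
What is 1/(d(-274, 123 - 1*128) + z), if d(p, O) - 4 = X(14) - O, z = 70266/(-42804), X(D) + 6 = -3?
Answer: -7134/11711 ≈ -0.60917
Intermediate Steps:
X(D) = -9 (X(D) = -6 - 3 = -9)
z = -11711/7134 (z = 70266*(-1/42804) = -11711/7134 ≈ -1.6416)
d(p, O) = -5 - O (d(p, O) = 4 + (-9 - O) = -5 - O)
1/(d(-274, 123 - 1*128) + z) = 1/((-5 - (123 - 1*128)) - 11711/7134) = 1/((-5 - (123 - 128)) - 11711/7134) = 1/((-5 - 1*(-5)) - 11711/7134) = 1/((-5 + 5) - 11711/7134) = 1/(0 - 11711/7134) = 1/(-11711/7134) = -7134/11711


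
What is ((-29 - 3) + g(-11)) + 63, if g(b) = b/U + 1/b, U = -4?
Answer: 1481/44 ≈ 33.659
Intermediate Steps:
g(b) = 1/b - b/4 (g(b) = b/(-4) + 1/b = b*(-¼) + 1/b = -b/4 + 1/b = 1/b - b/4)
((-29 - 3) + g(-11)) + 63 = ((-29 - 3) + (1/(-11) - ¼*(-11))) + 63 = (-32 + (-1/11 + 11/4)) + 63 = (-32 + 117/44) + 63 = -1291/44 + 63 = 1481/44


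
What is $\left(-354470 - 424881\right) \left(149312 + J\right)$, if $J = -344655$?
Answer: $152240762393$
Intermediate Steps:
$\left(-354470 - 424881\right) \left(149312 + J\right) = \left(-354470 - 424881\right) \left(149312 - 344655\right) = \left(-779351\right) \left(-195343\right) = 152240762393$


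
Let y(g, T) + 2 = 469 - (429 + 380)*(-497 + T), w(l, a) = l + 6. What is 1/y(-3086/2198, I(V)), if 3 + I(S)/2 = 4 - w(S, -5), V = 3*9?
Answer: 1/454316 ≈ 2.2011e-6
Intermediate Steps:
w(l, a) = 6 + l
V = 27
I(S) = -10 - 2*S (I(S) = -6 + 2*(4 - (6 + S)) = -6 + 2*(4 + (-6 - S)) = -6 + 2*(-2 - S) = -6 + (-4 - 2*S) = -10 - 2*S)
y(g, T) = 402540 - 809*T (y(g, T) = -2 + (469 - (429 + 380)*(-497 + T)) = -2 + (469 - 809*(-497 + T)) = -2 + (469 - (-402073 + 809*T)) = -2 + (469 + (402073 - 809*T)) = -2 + (402542 - 809*T) = 402540 - 809*T)
1/y(-3086/2198, I(V)) = 1/(402540 - 809*(-10 - 2*27)) = 1/(402540 - 809*(-10 - 54)) = 1/(402540 - 809*(-64)) = 1/(402540 + 51776) = 1/454316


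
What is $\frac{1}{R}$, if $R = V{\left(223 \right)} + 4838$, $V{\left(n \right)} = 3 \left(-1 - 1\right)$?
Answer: $\frac{1}{4832} \approx 0.00020695$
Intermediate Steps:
$V{\left(n \right)} = -6$ ($V{\left(n \right)} = 3 \left(-2\right) = -6$)
$R = 4832$ ($R = -6 + 4838 = 4832$)
$\frac{1}{R} = \frac{1}{4832}$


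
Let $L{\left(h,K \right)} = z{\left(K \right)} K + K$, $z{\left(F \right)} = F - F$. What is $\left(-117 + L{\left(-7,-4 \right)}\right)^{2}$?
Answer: $14641$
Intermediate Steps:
$z{\left(F \right)} = 0$
$L{\left(h,K \right)} = K$ ($L{\left(h,K \right)} = 0 K + K = 0 + K = K$)
$\left(-117 + L{\left(-7,-4 \right)}\right)^{2} = \left(-117 - 4\right)^{2} = \left(-121\right)^{2} = 14641$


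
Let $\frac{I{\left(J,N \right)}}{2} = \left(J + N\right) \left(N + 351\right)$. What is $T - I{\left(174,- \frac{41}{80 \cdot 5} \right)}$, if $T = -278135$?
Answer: $- \frac{32014031681}{80000} \approx -4.0018 \cdot 10^{5}$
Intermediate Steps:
$I{\left(J,N \right)} = 2 \left(351 + N\right) \left(J + N\right)$ ($I{\left(J,N \right)} = 2 \left(J + N\right) \left(N + 351\right) = 2 \left(J + N\right) \left(351 + N\right) = 2 \left(351 + N\right) \left(J + N\right)$)
$T - I{\left(174,- \frac{41}{80 \cdot 5} \right)} = -278135 - \left(2 \left(- \frac{41}{80 \cdot 5}\right)^{2} + 702 \cdot 174 + 702 \left(- \frac{41}{80 \cdot 5}\right) + 2 \cdot 174 \left(- \frac{41}{80 \cdot 5}\right)\right) = -278135 - \left(2 \left(- \frac{41}{400}\right)^{2} + 122148 + 702 \left(- \frac{41}{400}\right) + 2 \cdot 174 \left(- \frac{41}{400}\right)\right) = -278135 - \left(2 \cdot \frac{1681}{160000} + 122148 - \frac{14391}{200} - \frac{3567}{100}\right) = -278135 - \left(\frac{1681}{80000} + 122148 - \frac{14391}{200} - \frac{3567}{100}\right) = -278135 - \frac{9763231681}{80000} = - \frac{32014031681}{80000}$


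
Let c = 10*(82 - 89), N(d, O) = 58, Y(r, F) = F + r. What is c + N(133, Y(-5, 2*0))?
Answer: -12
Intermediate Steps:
c = -70 (c = 10*(-7) = -70)
c + N(133, Y(-5, 2*0)) = -70 + 58 = -12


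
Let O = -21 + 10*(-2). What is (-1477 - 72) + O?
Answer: -1590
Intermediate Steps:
O = -41 (O = -21 - 20 = -41)
(-1477 - 72) + O = (-1477 - 72) - 41 = -1549 - 41 = -1590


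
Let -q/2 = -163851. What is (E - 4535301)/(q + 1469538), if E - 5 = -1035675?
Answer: -5570971/1797240 ≈ -3.0997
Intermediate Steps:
q = 327702 (q = -2*(-163851) = 327702)
E = -1035670 (E = 5 - 1035675 = -1035670)
(E - 4535301)/(q + 1469538) = (-1035670 - 4535301)/(327702 + 1469538) = -5570971/1797240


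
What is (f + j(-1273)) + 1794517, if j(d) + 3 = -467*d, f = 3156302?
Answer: 5545307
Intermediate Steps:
j(d) = -3 - 467*d
(f + j(-1273)) + 1794517 = (3156302 + (-3 - 467*(-1273))) + 1794517 = (3156302 + (-3 + 594491)) + 1794517 = (3156302 + 594488) + 1794517 = 3750790 + 1794517 = 5545307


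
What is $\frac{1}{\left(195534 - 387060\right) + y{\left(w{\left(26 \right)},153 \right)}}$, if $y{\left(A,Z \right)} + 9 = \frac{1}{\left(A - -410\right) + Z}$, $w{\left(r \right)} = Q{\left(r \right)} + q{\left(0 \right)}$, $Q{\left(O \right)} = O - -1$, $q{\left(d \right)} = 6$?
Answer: $- \frac{596}{114154859} \approx -5.221 \cdot 10^{-6}$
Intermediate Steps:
$Q{\left(O \right)} = 1 + O$ ($Q{\left(O \right)} = O + 1 = 1 + O$)
$w{\left(r \right)} = 7 + r$ ($w{\left(r \right)} = \left(1 + r\right) + 6 = 7 + r$)
$y{\left(A,Z \right)} = -9 + \frac{1}{410 + A + Z}$ ($y{\left(A,Z \right)} = -9 + \frac{1}{\left(A - -410\right) + Z} = -9 + \frac{1}{\left(A + 410\right) + Z} = -9 + \frac{1}{\left(410 + A\right) + Z} = -9 + \frac{1}{410 + A + Z}$)
$\frac{1}{\left(195534 - 387060\right) + y{\left(w{\left(26 \right)},153 \right)}} = \frac{1}{\left(195534 - 387060\right) + \frac{-3689 - 9 \left(7 + 26\right) - 1377}{410 + \left(7 + 26\right) + 153}} = \frac{1}{-191526 + \frac{-3689 - 297 - 1377}{410 + 33 + 153}} = \frac{1}{-191526 + \frac{-3689 - 297 - 1377}{596}} = \frac{1}{-191526 + \frac{1}{596} \left(-5363\right)} = \frac{1}{-191526 - \frac{5363}{596}} = \frac{1}{- \frac{114154859}{596}} = - \frac{596}{114154859}$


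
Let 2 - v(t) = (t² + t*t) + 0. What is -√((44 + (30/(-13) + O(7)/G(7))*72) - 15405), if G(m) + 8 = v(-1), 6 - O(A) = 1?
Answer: -I*√2631694/13 ≈ -124.79*I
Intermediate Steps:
v(t) = 2 - 2*t² (v(t) = 2 - ((t² + t*t) + 0) = 2 - ((t² + t²) + 0) = 2 - (2*t² + 0) = 2 - 2*t²)
O(A) = 5 (O(A) = 6 - 1*1 = 6 - 1 = 5)
G(m) = -8 (G(m) = -8 + (2 - 2*(-1)²) = -8 + (2 - 2*1) = -8 + (2 - 2) = -8 + 0 = -8)
-√((44 + (30/(-13) + O(7)/G(7))*72) - 15405) = -√((44 + (30/(-13) + 5/(-8))*72) - 15405) = -√((44 + (30*(-1/13) + 5*(-⅛))*72) - 15405) = -√((44 + (-30/13 - 5/8)*72) - 15405) = -√((44 - 305/104*72) - 15405) = -√((44 - 2745/13) - 15405) = -√(-2173/13 - 15405) = -√(-202438/13) = -I*√2631694/13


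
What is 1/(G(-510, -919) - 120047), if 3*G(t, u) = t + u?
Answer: -3/361570 ≈ -8.2972e-6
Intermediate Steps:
G(t, u) = t/3 + u/3 (G(t, u) = (t + u)/3 = t/3 + u/3)
1/(G(-510, -919) - 120047) = 1/(((⅓)*(-510) + (⅓)*(-919)) - 120047) = 1/((-170 - 919/3) - 120047) = 1/(-1429/3 - 120047) = 1/(-361570/3) = -3/361570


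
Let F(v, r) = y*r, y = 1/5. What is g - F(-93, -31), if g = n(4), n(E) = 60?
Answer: 331/5 ≈ 66.200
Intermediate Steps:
y = 1/5 ≈ 0.20000
g = 60
F(v, r) = r/5
g - F(-93, -31) = 60 - (-31)/5 = 60 - 1*(-31/5) = 60 + 31/5 = 331/5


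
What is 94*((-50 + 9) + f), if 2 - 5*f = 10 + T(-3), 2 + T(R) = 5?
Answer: -20304/5 ≈ -4060.8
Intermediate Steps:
T(R) = 3 (T(R) = -2 + 5 = 3)
f = -11/5 (f = 2/5 - (10 + 3)/5 = 2/5 - 1/5*13 = 2/5 - 13/5 = -11/5 ≈ -2.2000)
94*((-50 + 9) + f) = 94*((-50 + 9) - 11/5) = 94*(-41 - 11/5) = 94*(-216/5) = -20304/5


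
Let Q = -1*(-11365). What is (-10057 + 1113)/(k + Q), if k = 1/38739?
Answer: -21655101/27516796 ≈ -0.78698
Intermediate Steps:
Q = 11365
k = 1/38739 ≈ 2.5814e-5
(-10057 + 1113)/(k + Q) = (-10057 + 1113)/(1/38739 + 11365) = -8944/440268736/38739 = -8944*38739/440268736 = -21655101/27516796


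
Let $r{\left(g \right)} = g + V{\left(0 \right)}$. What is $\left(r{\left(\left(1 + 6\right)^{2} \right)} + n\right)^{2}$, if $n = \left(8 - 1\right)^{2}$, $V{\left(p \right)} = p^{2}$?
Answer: $9604$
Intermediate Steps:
$n = 49$ ($n = 7^{2} = 49$)
$r{\left(g \right)} = g$ ($r{\left(g \right)} = g + 0^{2} = g + 0 = g$)
$\left(r{\left(\left(1 + 6\right)^{2} \right)} + n\right)^{2} = \left(\left(1 + 6\right)^{2} + 49\right)^{2} = \left(7^{2} + 49\right)^{2} = \left(49 + 49\right)^{2} = 98^{2} = 9604$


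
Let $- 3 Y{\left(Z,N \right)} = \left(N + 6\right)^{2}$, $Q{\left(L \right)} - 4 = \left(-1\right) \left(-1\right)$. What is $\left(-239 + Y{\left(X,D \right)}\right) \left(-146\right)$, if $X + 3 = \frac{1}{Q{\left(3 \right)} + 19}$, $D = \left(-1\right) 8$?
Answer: $\frac{105266}{3} \approx 35089.0$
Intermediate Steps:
$Q{\left(L \right)} = 5$ ($Q{\left(L \right)} = 4 - -1 = 4 + 1 = 5$)
$D = -8$
$X = - \frac{71}{24}$ ($X = -3 + \frac{1}{5 + 19} = -3 + \frac{1}{24} = - \frac{71}{24} \approx -2.9583$)
$Y{\left(Z,N \right)} = - \frac{\left(6 + N\right)^{2}}{3}$ ($Y{\left(Z,N \right)} = - \frac{\left(N + 6\right)^{2}}{3} = - \frac{\left(6 + N\right)^{2}}{3}$)
$\left(-239 + Y{\left(X,D \right)}\right) \left(-146\right) = \left(-239 - \frac{\left(6 - 8\right)^{2}}{3}\right) \left(-146\right) = \left(-239 - \frac{\left(-2\right)^{2}}{3}\right) \left(-146\right) = \left(-239 - \frac{4}{3}\right) \left(-146\right) = \left(- \frac{721}{3}\right) \left(-146\right) = \frac{105266}{3}$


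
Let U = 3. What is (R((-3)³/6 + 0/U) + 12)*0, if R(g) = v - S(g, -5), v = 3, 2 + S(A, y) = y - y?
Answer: 0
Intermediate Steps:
S(A, y) = -2 (S(A, y) = -2 + (y - y) = -2 + 0 = -2)
R(g) = 5 (R(g) = 3 - 1*(-2) = 3 + 2 = 5)
(R((-3)³/6 + 0/U) + 12)*0 = (5 + 12)*0 = 17*0 = 0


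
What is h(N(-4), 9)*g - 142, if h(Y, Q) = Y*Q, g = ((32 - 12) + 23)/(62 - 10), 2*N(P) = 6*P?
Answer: -3007/13 ≈ -231.31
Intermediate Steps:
N(P) = 3*P (N(P) = (6*P)/2 = 3*P)
g = 43/52 (g = (20 + 23)/52 = 43*(1/52) = 43/52 ≈ 0.82692)
h(Y, Q) = Q*Y
h(N(-4), 9)*g - 142 = (9*(3*(-4)))*(43/52) - 142 = (9*(-12))*(43/52) - 142 = -108*43/52 - 142 = -1161/13 - 142 = -3007/13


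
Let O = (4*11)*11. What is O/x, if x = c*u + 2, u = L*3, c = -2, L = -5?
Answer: 121/8 ≈ 15.125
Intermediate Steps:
u = -15 (u = -5*3 = -15)
x = 32 (x = -2*(-15) + 2 = 30 + 2 = 32)
O = 484 (O = 44*11 = 484)
O/x = 484/32 = (1/32)*484 = 121/8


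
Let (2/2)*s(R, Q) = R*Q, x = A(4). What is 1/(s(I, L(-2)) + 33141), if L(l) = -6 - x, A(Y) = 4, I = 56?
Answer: 1/32581 ≈ 3.0693e-5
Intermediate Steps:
x = 4
L(l) = -10 (L(l) = -6 - 1*4 = -6 - 4 = -10)
s(R, Q) = Q*R (s(R, Q) = R*Q = Q*R)
1/(s(I, L(-2)) + 33141) = 1/(-10*56 + 33141) = 1/(-560 + 33141) = 1/32581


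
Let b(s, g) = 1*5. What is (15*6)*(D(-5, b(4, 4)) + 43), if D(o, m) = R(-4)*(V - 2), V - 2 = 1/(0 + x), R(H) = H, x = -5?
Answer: 3942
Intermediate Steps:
V = 9/5 (V = 2 + 1/(0 - 5) = 2 + 1/(-5) = 2 - 1/5 = 9/5 ≈ 1.8000)
b(s, g) = 5
D(o, m) = 4/5 (D(o, m) = -4*(9/5 - 2) = -4*(-1/5) = 4/5)
(15*6)*(D(-5, b(4, 4)) + 43) = (15*6)*(4/5 + 43) = 90*(219/5) = 3942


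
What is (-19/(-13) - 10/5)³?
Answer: -343/2197 ≈ -0.15612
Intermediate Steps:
(-19/(-13) - 10/5)³ = (-19*(-1/13) - 10*⅕)³ = (19/13 - 2)³ = (-7/13)³ = -343/2197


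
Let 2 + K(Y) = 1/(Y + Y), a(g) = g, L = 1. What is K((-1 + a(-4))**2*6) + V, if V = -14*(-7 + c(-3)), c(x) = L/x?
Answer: 10067/100 ≈ 100.67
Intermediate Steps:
c(x) = 1/x
V = 308/3 (V = -14*(-7 + 1/(-3)) = -14*(-7 - 1/3) = -14*(-22/3) = 308/3 ≈ 102.67)
K(Y) = -2 + 1/(2*Y) (K(Y) = -2 + 1/(Y + Y) = -2 + 1/(2*Y))
K((-1 + a(-4))**2*6) + V = (-2 + 1/(2*(((-1 - 4)**2*6)))) + 308/3 = (-2 + 1/(2*(((-5)**2*6)))) + 308/3 = (-2 + 1/(2*((25*6)))) + 308/3 = (-2 + (1/2)/150) + 308/3 = (-2 + (1/2)*(1/150)) + 308/3 = (-2 + 1/300) + 308/3 = -599/300 + 308/3 = 10067/100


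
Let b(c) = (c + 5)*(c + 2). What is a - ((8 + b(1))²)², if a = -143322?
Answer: -600298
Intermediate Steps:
b(c) = (2 + c)*(5 + c) (b(c) = (5 + c)*(2 + c) = (2 + c)*(5 + c))
a - ((8 + b(1))²)² = -143322 - ((8 + (10 + 1² + 7*1))²)² = -143322 - ((8 + (10 + 1 + 7))²)² = -143322 - ((8 + 18)²)² = -143322 - (26²)² = -143322 - 1*676² = -143322 - 1*456976 = -143322 - 456976 = -600298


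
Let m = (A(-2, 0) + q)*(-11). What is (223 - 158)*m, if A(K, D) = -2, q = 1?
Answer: 715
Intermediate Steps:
m = 11 (m = (-2 + 1)*(-11) = -1*(-11) = 11)
(223 - 158)*m = (223 - 158)*11 = 65*11 = 715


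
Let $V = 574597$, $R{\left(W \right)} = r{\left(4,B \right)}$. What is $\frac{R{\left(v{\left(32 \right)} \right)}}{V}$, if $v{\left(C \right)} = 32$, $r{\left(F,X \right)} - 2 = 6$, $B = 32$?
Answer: $\frac{8}{574597} \approx 1.3923 \cdot 10^{-5}$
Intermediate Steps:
$r{\left(F,X \right)} = 8$ ($r{\left(F,X \right)} = 2 + 6 = 8$)
$R{\left(W \right)} = 8$
$\frac{R{\left(v{\left(32 \right)} \right)}}{V} = \frac{8}{574597}$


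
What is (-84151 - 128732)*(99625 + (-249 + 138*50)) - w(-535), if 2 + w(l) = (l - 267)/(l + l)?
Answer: -12104029233111/535 ≈ -2.2624e+10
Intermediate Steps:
w(l) = -2 + (-267 + l)/(2*l) (w(l) = -2 + (l - 267)/(l + l) = -2 + (-267 + l)/((2*l)) = -2 + (-267 + l)*(1/(2*l)) = -2 + (-267 + l)/(2*l))
(-84151 - 128732)*(99625 + (-249 + 138*50)) - w(-535) = (-84151 - 128732)*(99625 + (-249 + 138*50)) - 3*(-89 - 1*(-535))/(2*(-535)) = -212883*(99625 + (-249 + 6900)) - 3*(-1)*(-89 + 535)/(2*535) = -212883*(99625 + 6651) - 3*(-1)*446/(2*535) = -212883*106276 - 1*(-669/535) = -22624353708 + 669/535 = -12104029233111/535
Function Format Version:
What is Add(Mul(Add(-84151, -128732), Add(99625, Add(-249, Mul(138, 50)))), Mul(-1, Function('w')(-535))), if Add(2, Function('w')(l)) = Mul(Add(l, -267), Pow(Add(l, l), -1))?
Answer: Rational(-12104029233111, 535) ≈ -2.2624e+10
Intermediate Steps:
Function('w')(l) = Add(-2, Mul(Rational(1, 2), Pow(l, -1), Add(-267, l))) (Function('w')(l) = Add(-2, Mul(Add(l, -267), Pow(Add(l, l), -1))) = Add(-2, Mul(Add(-267, l), Pow(Mul(2, l), -1))) = Add(-2, Mul(Add(-267, l), Mul(Rational(1, 2), Pow(l, -1)))) = Add(-2, Mul(Rational(1, 2), Pow(l, -1), Add(-267, l))))
Add(Mul(Add(-84151, -128732), Add(99625, Add(-249, Mul(138, 50)))), Mul(-1, Function('w')(-535))) = Add(Mul(Add(-84151, -128732), Add(99625, Add(-249, Mul(138, 50)))), Mul(-1, Mul(Rational(3, 2), Pow(-535, -1), Add(-89, Mul(-1, -535))))) = Add(Mul(-212883, Add(99625, Add(-249, 6900))), Mul(-1, Mul(Rational(3, 2), Rational(-1, 535), Add(-89, 535)))) = Add(Mul(-212883, Add(99625, 6651)), Mul(-1, Mul(Rational(3, 2), Rational(-1, 535), 446))) = Add(Mul(-212883, 106276), Mul(-1, Rational(-669, 535))) = Add(-22624353708, Rational(669, 535)) = Rational(-12104029233111, 535)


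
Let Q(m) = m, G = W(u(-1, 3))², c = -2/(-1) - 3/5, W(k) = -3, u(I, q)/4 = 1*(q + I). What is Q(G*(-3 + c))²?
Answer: 5184/25 ≈ 207.36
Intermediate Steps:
u(I, q) = 4*I + 4*q (u(I, q) = 4*(1*(q + I)) = 4*(1*(I + q)) = 4*(I + q) = 4*I + 4*q)
c = 7/5 (c = -2*(-1) - 3*⅕ = 2 - ⅗ = 7/5 ≈ 1.4000)
G = 9 (G = (-3)² = 9)
Q(G*(-3 + c))² = (9*(-3 + 7/5))² = (9*(-8/5))² = (-72/5)² = 5184/25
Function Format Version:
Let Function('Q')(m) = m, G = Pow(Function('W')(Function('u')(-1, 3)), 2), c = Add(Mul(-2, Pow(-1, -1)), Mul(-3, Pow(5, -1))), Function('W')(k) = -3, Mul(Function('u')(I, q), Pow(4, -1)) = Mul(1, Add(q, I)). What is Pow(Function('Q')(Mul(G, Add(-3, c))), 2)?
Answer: Rational(5184, 25) ≈ 207.36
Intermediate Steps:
Function('u')(I, q) = Add(Mul(4, I), Mul(4, q)) (Function('u')(I, q) = Mul(4, Mul(1, Add(q, I))) = Mul(4, Mul(1, Add(I, q))) = Mul(4, Add(I, q)) = Add(Mul(4, I), Mul(4, q)))
c = Rational(7, 5) (c = Add(Mul(-2, -1), Mul(-3, Rational(1, 5))) = Add(2, Rational(-3, 5)) = Rational(7, 5) ≈ 1.4000)
G = 9 (G = Pow(-3, 2) = 9)
Pow(Function('Q')(Mul(G, Add(-3, c))), 2) = Pow(Mul(9, Add(-3, Rational(7, 5))), 2) = Pow(Mul(9, Rational(-8, 5)), 2) = Pow(Rational(-72, 5), 2) = Rational(5184, 25)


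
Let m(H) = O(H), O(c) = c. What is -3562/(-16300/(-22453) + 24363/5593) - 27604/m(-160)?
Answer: -13488447812481/25527533560 ≈ -528.39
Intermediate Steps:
m(H) = H
-3562/(-16300/(-22453) + 24363/5593) - 27604/m(-160) = -3562/(-16300/(-22453) + 24363/5593) - 27604/(-160) = -3562/(-16300*(-1/22453) + 24363*(1/5593)) - 27604*(-1/160) = -3562/(16300/22453 + 24363/5593) + 6901/40 = -3562/638188339/125579629 + 6901/40 = -3562*125579629/638188339 + 6901/40 = -447314638498/638188339 + 6901/40 = -13488447812481/25527533560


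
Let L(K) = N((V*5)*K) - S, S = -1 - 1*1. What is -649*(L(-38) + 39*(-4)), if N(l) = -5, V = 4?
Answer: 103191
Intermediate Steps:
S = -2 (S = -1 - 1 = -2)
L(K) = -3 (L(K) = -5 - 1*(-2) = -5 + 2 = -3)
-649*(L(-38) + 39*(-4)) = -649*(-3 + 39*(-4)) = -649*(-3 - 156) = -649*(-159) = 103191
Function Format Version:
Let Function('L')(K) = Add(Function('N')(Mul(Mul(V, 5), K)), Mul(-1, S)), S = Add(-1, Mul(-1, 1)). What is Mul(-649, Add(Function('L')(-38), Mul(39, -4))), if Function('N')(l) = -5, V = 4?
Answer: 103191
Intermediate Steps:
S = -2 (S = Add(-1, -1) = -2)
Function('L')(K) = -3 (Function('L')(K) = Add(-5, Mul(-1, -2)) = Add(-5, 2) = -3)
Mul(-649, Add(Function('L')(-38), Mul(39, -4))) = Mul(-649, Add(-3, Mul(39, -4))) = Mul(-649, Add(-3, -156)) = Mul(-649, -159) = 103191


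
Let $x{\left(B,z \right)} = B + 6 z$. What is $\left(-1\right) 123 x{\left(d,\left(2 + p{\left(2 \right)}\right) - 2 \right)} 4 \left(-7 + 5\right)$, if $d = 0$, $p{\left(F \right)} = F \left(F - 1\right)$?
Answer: $11808$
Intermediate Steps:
$p{\left(F \right)} = F \left(-1 + F\right)$
$\left(-1\right) 123 x{\left(d,\left(2 + p{\left(2 \right)}\right) - 2 \right)} 4 \left(-7 + 5\right) = \left(-1\right) 123 \left(0 + 6 \left(\left(2 + 2 \left(-1 + 2\right)\right) - 2\right)\right) 4 \left(-7 + 5\right) = - 123 \left(0 + 6 \left(\left(2 + 2 \cdot 1\right) - 2\right)\right) 4 \left(-2\right) = - 123 \left(0 + 6 \left(\left(2 + 2\right) - 2\right)\right) \left(-8\right) = - 123 \left(0 + 6 \left(4 - 2\right)\right) \left(-8\right) = - 123 \left(0 + 6 \cdot 2\right) \left(-8\right) = - 123 \left(0 + 12\right) \left(-8\right) = \left(-123\right) 12 \left(-8\right) = \left(-1476\right) \left(-8\right) = 11808$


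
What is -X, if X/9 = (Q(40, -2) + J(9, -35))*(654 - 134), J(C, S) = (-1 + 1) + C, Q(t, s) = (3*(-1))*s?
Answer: -70200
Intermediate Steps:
Q(t, s) = -3*s
J(C, S) = C (J(C, S) = 0 + C = C)
X = 70200 (X = 9*((-3*(-2) + 9)*(654 - 134)) = 9*((6 + 9)*520) = 9*(15*520) = 9*7800 = 70200)
-X = -1*70200 = -70200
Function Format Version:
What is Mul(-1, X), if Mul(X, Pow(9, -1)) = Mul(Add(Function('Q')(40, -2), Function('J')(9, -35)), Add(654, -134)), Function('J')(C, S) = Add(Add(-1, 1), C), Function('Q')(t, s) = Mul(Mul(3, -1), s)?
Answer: -70200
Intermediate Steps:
Function('Q')(t, s) = Mul(-3, s)
Function('J')(C, S) = C (Function('J')(C, S) = Add(0, C) = C)
X = 70200 (X = Mul(9, Mul(Add(Mul(-3, -2), 9), Add(654, -134))) = Mul(9, Mul(Add(6, 9), 520)) = Mul(9, Mul(15, 520)) = Mul(9, 7800) = 70200)
Mul(-1, X) = Mul(-1, 70200) = -70200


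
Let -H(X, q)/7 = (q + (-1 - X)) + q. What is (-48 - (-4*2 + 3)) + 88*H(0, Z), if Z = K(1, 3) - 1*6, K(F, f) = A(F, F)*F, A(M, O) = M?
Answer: 6733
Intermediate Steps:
K(F, f) = F² (K(F, f) = F*F = F²)
Z = -5 (Z = 1² - 1*6 = 1 - 6 = -5)
H(X, q) = 7 - 14*q + 7*X (H(X, q) = -7*((q + (-1 - X)) + q) = -7*((-1 + q - X) + q) = -7*(-1 - X + 2*q) = 7 - 14*q + 7*X)
(-48 - (-4*2 + 3)) + 88*H(0, Z) = (-48 - (-4*2 + 3)) + 88*(7 - 14*(-5) + 7*0) = (-48 - (-8 + 3)) + 88*(7 + 70 + 0) = (-48 - 1*(-5)) + 88*77 = (-48 + 5) + 6776 = -43 + 6776 = 6733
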